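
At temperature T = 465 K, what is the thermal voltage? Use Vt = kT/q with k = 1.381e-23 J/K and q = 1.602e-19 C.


Step 1: kT = 1.381e-23 * 465 = 6.42165e-21 J
Step 2: Vt = kT/q = 6.42165e-21 / 1.602e-19
Step 3: Vt = 0.04009 V

0.04009


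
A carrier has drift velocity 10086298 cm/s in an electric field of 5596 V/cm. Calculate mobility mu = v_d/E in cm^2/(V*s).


Step 1: mu = v_d / E
Step 2: mu = 10086298 / 5596
Step 3: mu = 1802.41 cm^2/(V*s)

1802.41


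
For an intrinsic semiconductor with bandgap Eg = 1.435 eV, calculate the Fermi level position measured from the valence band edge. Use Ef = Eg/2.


Step 1: For an intrinsic semiconductor, the Fermi level sits at midgap.
Step 2: Ef = Eg / 2 = 1.435 / 2 = 0.7175 eV

0.7175


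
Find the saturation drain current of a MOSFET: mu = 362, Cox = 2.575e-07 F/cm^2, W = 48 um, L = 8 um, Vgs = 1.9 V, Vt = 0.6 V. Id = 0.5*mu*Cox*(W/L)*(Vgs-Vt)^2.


Step 1: Overdrive voltage Vov = Vgs - Vt = 1.9 - 0.6 = 1.3 V
Step 2: W/L = 48/8 = 6
Step 3: Id = 0.5 * 362 * 2.575e-07 * 6 * 1.3^2
Step 4: Id = 4.73e-04 A

4.73e-04


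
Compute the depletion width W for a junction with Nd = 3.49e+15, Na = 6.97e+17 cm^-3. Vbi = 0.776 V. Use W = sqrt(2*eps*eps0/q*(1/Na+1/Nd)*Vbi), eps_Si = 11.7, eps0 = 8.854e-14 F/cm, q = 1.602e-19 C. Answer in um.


Step 1: 1/Na + 1/Nd = 1/6.97e+17 + 1/3.49e+15 = 2.87968e-16
Step 2: 2*eps*eps0/q = 2*11.7*8.854e-14/1.602e-19 = 1.293281e+07
Step 3: W^2 = 1.293281e+07 * 2.87968e-16 * 0.776 = 2.89001e-09
Step 4: W = sqrt(2.89001e-09) = 5.376e-05 cm = 0.5376 um

0.5376


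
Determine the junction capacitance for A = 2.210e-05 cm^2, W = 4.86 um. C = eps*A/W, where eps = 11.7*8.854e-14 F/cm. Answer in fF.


Step 1: eps_Si = 11.7 * 8.854e-14 = 1.035918e-12 F/cm
Step 2: W in cm = 4.86 * 1e-4 = 4.86e-04 cm
Step 3: C = 1.035918e-12 * 2.210e-05 / 4.86e-04 = 4.710656e-14 F
Step 4: C = 47.11 fF

47.11


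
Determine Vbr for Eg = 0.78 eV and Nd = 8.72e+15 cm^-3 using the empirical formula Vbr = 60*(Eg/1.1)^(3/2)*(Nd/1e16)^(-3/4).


Step 1: Eg/1.1 = 0.78/1.1 = 0.709091
Step 2: (Eg/1.1)^1.5 = 0.709091^1.5 = 0.597108
Step 3: (Nd/1e16)^(-0.75) = (0.872)^(-0.75) = 1.108186
Step 4: Vbr = 60 * 0.597108 * 1.108186 = 39.7 V

39.7


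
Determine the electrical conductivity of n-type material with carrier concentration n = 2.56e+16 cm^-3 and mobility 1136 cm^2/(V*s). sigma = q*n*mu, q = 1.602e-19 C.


Step 1: sigma = q * n * mu
Step 2: sigma = 1.602e-19 * 2.56e+16 * 1136
Step 3: sigma = 4.659e+00 S/cm

4.659e+00


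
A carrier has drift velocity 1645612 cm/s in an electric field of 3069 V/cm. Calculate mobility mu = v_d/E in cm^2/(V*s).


Step 1: mu = v_d / E
Step 2: mu = 1645612 / 3069
Step 3: mu = 536.2 cm^2/(V*s)

536.2


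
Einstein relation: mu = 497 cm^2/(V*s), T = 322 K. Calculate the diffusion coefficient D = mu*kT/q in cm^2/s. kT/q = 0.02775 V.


Step 1: D = mu * (kT/q)
Step 2: D = 497 * 0.02775
Step 3: D = 13.79 cm^2/s

13.79


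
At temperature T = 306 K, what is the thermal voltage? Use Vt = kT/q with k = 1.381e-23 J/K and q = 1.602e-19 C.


Step 1: kT = 1.381e-23 * 306 = 4.22586e-21 J
Step 2: Vt = kT/q = 4.22586e-21 / 1.602e-19
Step 3: Vt = 0.02638 V

0.02638


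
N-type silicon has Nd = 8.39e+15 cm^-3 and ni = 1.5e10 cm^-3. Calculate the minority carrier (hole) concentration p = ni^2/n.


Step 1: Since Nd >> ni, n ≈ Nd = 8.39e+15 cm^-3
Step 2: p = ni^2 / n = (1.5e10)^2 / 8.39e+15
Step 3: p = 2.25e20 / 8.39e+15 = 2.68e+04 cm^-3

2.68e+04


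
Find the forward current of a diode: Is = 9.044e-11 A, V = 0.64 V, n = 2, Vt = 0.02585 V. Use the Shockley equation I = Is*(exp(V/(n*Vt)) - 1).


Step 1: V/(n*Vt) = 0.64/(2*0.02585) = 12.3791
Step 2: exp(12.3791) = 2.3778e+05
Step 3: I = 9.044e-11 * (2.3778e+05 - 1) = 2.15e-05 A

2.15e-05


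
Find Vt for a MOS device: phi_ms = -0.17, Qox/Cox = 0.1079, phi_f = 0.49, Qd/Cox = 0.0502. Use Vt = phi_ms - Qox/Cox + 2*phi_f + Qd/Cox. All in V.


Step 1: Vt = phi_ms - Qox/Cox + 2*phi_f + Qd/Cox
Step 2: Vt = -0.17 - 0.1079 + 2*0.49 + 0.0502
Step 3: Vt = -0.17 - 0.1079 + 0.98 + 0.0502
Step 4: Vt = 0.7523 V

0.7523


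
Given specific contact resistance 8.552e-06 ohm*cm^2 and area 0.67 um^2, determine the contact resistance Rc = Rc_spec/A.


Step 1: Convert area to cm^2: 0.67 um^2 = 6.7000e-09 cm^2
Step 2: Rc = Rc_spec / A = 8.552e-06 / 6.7000e-09
Step 3: Rc = 1.28e+03 ohms

1.28e+03


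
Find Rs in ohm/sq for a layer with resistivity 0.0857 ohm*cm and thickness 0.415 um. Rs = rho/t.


Step 1: Convert thickness to cm: t = 0.415 um = 4.1500e-05 cm
Step 2: Rs = rho / t = 0.0857 / 4.1500e-05
Step 3: Rs = 2065.1 ohm/sq

2065.1


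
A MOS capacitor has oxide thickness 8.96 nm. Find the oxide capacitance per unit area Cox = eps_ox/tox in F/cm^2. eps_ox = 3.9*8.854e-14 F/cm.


Step 1: eps_ox = 3.9 * 8.854e-14 = 3.45306e-13 F/cm
Step 2: tox in cm = 8.96 nm * 1e-7 = 8.9600e-07 cm
Step 3: Cox = 3.45306e-13 / 8.9600e-07 = 3.85e-07 F/cm^2

3.85e-07


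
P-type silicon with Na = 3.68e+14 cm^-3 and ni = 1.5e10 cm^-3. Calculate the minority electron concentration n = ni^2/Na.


Step 1: Majority hole concentration p ≈ Na = 3.68e+14 cm^-3
Step 2: n = ni^2 / Na = (1.5e10)^2 / 3.68e+14
Step 3: n = 6.11e+05 cm^-3

6.11e+05


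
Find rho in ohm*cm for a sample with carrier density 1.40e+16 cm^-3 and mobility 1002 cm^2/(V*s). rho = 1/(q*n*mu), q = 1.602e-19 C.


Step 1: sigma = q * n * mu = 1.602e-19 * 1.40e+16 * 1002 = 2.24729e+00 S/cm
Step 2: rho = 1 / sigma = 1 / 2.24729e+00 = 0.445 ohm*cm

0.445


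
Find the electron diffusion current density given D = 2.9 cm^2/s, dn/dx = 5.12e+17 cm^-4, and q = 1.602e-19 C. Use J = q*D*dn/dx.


Step 1: J = q * D * (dn/dx)
Step 2: J = 1.602e-19 * 2.9 * 5.12e+17
Step 3: J = 2.38e-01 A/cm^2

2.38e-01


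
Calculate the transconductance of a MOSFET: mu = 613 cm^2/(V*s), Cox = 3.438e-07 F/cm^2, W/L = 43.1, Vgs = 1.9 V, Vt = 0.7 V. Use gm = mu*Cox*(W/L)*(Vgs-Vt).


Step 1: Vov = Vgs - Vt = 1.9 - 0.7 = 1.2 V
Step 2: gm = mu * Cox * (W/L) * Vov
Step 3: gm = 613 * 3.438e-07 * 43.1 * 1.2 = 1.09e-02 S

1.09e-02


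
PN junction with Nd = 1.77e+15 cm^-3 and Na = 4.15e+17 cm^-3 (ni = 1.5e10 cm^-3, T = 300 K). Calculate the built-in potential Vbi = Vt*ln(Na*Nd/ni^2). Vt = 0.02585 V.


Step 1: Compute Na*Nd/ni^2 = 4.15e+17 * 1.77e+15 / (1.5e10)^2 = 3.2647e+12
Step 2: ln(3.2647e+12) = 28.8142
Step 3: Vbi = 0.02585 * 28.8142 = 0.745 V

0.745


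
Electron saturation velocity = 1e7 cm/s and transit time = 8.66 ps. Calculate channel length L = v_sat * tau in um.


Step 1: tau in seconds = 8.66 ps * 1e-12 = 8.6600e-12 s
Step 2: L = v_sat * tau = 1e7 * 8.6600e-12 = 8.6600e-05 cm
Step 3: L in um = 8.6600e-05 * 1e4 = 0.866 um

0.866


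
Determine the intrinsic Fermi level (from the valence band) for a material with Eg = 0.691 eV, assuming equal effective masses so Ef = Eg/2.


Step 1: For an intrinsic semiconductor, the Fermi level sits at midgap.
Step 2: Ef = Eg / 2 = 0.691 / 2 = 0.3455 eV

0.3455


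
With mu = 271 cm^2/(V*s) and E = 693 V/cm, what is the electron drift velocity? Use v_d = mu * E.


Step 1: v_d = mu * E
Step 2: v_d = 271 * 693 = 187803
Step 3: v_d = 1.88e+05 cm/s

1.88e+05


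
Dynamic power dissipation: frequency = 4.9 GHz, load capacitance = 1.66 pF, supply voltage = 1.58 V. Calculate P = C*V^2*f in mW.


Step 1: V^2 = 1.58^2 = 2.4964 V^2
Step 2: P = C*V^2*f = 1.66e-12 F * 2.4964 * 4.9e9 Hz
Step 3: P = 2.03057176e-02 W
Step 4: P = 20.306 mW

20.306


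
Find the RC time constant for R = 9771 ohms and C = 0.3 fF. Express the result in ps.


Step 1: tau = R * C
Step 2: tau = 9771 * 0.3 fF = 9771 * 3.0e-16 F
Step 3: tau = 2.9313e-12 s = 2.9313 ps

2.9313


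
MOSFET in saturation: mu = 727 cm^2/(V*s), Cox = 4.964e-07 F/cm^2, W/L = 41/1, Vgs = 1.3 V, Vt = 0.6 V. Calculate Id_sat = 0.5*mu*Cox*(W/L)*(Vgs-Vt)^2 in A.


Step 1: Overdrive voltage Vov = Vgs - Vt = 1.3 - 0.6 = 0.7 V
Step 2: W/L = 41/1 = 41
Step 3: Id = 0.5 * 727 * 4.964e-07 * 41 * 0.7^2
Step 4: Id = 3.63e-03 A

3.63e-03


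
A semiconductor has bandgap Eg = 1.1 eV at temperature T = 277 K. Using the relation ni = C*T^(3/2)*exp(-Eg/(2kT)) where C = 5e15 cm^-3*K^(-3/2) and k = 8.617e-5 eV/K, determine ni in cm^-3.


Step 1: Compute kT = 8.617e-5 * 277 = 0.02386909 eV
Step 2: Exponent = -Eg/(2kT) = -1.1/(2*0.02386909) = -23.04235
Step 3: T^(3/2) = 277^1.5 = 4610.20
Step 4: ni = 5e15 * 4610.20 * exp(-23.04235) = 2.27e+09 cm^-3

2.27e+09


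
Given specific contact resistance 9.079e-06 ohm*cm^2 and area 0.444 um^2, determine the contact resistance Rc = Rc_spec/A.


Step 1: Convert area to cm^2: 0.444 um^2 = 4.4400e-09 cm^2
Step 2: Rc = Rc_spec / A = 9.079e-06 / 4.4400e-09
Step 3: Rc = 2.04e+03 ohms

2.04e+03


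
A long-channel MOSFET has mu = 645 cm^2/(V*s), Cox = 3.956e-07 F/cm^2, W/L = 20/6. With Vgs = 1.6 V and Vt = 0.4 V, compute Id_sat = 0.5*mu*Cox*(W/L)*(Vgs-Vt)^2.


Step 1: Overdrive voltage Vov = Vgs - Vt = 1.6 - 0.4 = 1.2 V
Step 2: W/L = 20/6 = 3.33333
Step 3: Id = 0.5 * 645 * 3.956e-07 * 3.33333 * 1.2^2
Step 4: Id = 6.12e-04 A

6.12e-04


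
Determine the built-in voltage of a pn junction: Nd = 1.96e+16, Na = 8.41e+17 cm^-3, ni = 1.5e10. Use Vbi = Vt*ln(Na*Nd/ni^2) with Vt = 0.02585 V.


Step 1: Compute Na*Nd/ni^2 = 8.41e+17 * 1.96e+16 / (1.5e10)^2 = 7.3260e+13
Step 2: ln(7.3260e+13) = 31.9250
Step 3: Vbi = 0.02585 * 31.9250 = 0.825 V

0.825


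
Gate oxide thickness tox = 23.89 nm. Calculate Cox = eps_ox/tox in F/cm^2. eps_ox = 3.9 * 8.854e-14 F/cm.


Step 1: eps_ox = 3.9 * 8.854e-14 = 3.45306e-13 F/cm
Step 2: tox in cm = 23.89 nm * 1e-7 = 2.3890e-06 cm
Step 3: Cox = 3.45306e-13 / 2.3890e-06 = 1.45e-07 F/cm^2

1.45e-07


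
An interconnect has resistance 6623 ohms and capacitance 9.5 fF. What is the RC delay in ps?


Step 1: tau = R * C
Step 2: tau = 6623 * 9.5 fF = 6623 * 9.5e-15 F
Step 3: tau = 6.29185e-11 s = 62.9185 ps

62.9185


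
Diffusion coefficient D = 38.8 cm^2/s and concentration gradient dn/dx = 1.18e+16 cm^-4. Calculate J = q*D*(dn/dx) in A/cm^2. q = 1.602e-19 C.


Step 1: J = q * D * (dn/dx)
Step 2: J = 1.602e-19 * 38.8 * 1.18e+16
Step 3: J = 7.33e-02 A/cm^2

7.33e-02


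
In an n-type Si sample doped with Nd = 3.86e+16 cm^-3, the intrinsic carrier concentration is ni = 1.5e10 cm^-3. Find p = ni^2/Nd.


Step 1: Since Nd >> ni, n ≈ Nd = 3.86e+16 cm^-3
Step 2: p = ni^2 / n = (1.5e10)^2 / 3.86e+16
Step 3: p = 2.25e20 / 3.86e+16 = 5.83e+03 cm^-3

5.83e+03


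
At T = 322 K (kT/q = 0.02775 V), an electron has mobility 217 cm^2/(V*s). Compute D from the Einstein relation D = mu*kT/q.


Step 1: D = mu * (kT/q)
Step 2: D = 217 * 0.02775
Step 3: D = 6.02 cm^2/s

6.02


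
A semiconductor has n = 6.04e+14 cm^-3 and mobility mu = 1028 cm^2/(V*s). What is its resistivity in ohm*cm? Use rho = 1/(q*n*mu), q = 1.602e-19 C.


Step 1: sigma = q * n * mu = 1.602e-19 * 6.04e+14 * 1028 = 9.94701e-02 S/cm
Step 2: rho = 1 / sigma = 1 / 9.94701e-02 = 10.05 ohm*cm

10.05


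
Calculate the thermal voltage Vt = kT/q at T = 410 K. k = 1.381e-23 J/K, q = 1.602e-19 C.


Step 1: kT = 1.381e-23 * 410 = 5.6621e-21 J
Step 2: Vt = kT/q = 5.6621e-21 / 1.602e-19
Step 3: Vt = 0.03534 V

0.03534


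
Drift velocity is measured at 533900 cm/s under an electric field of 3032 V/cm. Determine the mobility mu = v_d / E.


Step 1: mu = v_d / E
Step 2: mu = 533900 / 3032
Step 3: mu = 176.09 cm^2/(V*s)

176.09


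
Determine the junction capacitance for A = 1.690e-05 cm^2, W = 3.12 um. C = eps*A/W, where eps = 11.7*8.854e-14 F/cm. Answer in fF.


Step 1: eps_Si = 11.7 * 8.854e-14 = 1.035918e-12 F/cm
Step 2: W in cm = 3.12 * 1e-4 = 3.12e-04 cm
Step 3: C = 1.035918e-12 * 1.690e-05 / 3.12e-04 = 5.611222e-14 F
Step 4: C = 56.11 fF

56.11


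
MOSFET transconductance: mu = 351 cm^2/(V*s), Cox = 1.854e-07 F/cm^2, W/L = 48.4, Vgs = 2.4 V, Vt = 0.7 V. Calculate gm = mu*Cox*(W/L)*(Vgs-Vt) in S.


Step 1: Vov = Vgs - Vt = 2.4 - 0.7 = 1.7 V
Step 2: gm = mu * Cox * (W/L) * Vov
Step 3: gm = 351 * 1.854e-07 * 48.4 * 1.7 = 5.35e-03 S

5.35e-03


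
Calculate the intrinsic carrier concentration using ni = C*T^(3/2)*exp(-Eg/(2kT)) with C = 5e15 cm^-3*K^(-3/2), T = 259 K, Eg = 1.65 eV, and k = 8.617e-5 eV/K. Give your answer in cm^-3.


Step 1: Compute kT = 8.617e-5 * 259 = 0.02231803 eV
Step 2: Exponent = -Eg/(2kT) = -1.65/(2*0.02231803) = -36.96563
Step 3: T^(3/2) = 259^1.5 = 4168.21
Step 4: ni = 5e15 * 4168.21 * exp(-36.96563) = 1.84e+03 cm^-3

1.84e+03


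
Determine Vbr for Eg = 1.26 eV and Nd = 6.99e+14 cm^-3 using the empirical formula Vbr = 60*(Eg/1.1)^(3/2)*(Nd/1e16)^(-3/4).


Step 1: Eg/1.1 = 1.26/1.1 = 1.145455
Step 2: (Eg/1.1)^1.5 = 1.145455^1.5 = 1.225934
Step 3: (Nd/1e16)^(-0.75) = (0.0699)^(-0.75) = 7.356007
Step 4: Vbr = 60 * 1.225934 * 7.356007 = 541.1 V

541.1


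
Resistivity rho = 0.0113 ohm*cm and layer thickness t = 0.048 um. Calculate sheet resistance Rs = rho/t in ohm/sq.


Step 1: Convert thickness to cm: t = 0.048 um = 4.8000e-06 cm
Step 2: Rs = rho / t = 0.0113 / 4.8000e-06
Step 3: Rs = 2354.2 ohm/sq

2354.2


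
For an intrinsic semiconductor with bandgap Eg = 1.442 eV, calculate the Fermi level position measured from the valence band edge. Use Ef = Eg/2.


Step 1: For an intrinsic semiconductor, the Fermi level sits at midgap.
Step 2: Ef = Eg / 2 = 1.442 / 2 = 0.721 eV

0.721


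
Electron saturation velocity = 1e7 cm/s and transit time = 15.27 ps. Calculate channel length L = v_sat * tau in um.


Step 1: tau in seconds = 15.27 ps * 1e-12 = 1.5270e-11 s
Step 2: L = v_sat * tau = 1e7 * 1.5270e-11 = 1.5270e-04 cm
Step 3: L in um = 1.5270e-04 * 1e4 = 1.527 um

1.527


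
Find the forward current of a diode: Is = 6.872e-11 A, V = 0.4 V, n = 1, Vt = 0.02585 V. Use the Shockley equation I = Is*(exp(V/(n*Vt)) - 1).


Step 1: V/(n*Vt) = 0.4/(1*0.02585) = 15.4739
Step 2: exp(15.4739) = 5.2508e+06
Step 3: I = 6.872e-11 * (5.2508e+06 - 1) = 3.61e-04 A

3.61e-04


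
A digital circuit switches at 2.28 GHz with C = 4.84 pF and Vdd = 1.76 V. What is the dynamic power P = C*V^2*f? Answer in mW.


Step 1: V^2 = 1.76^2 = 3.0976 V^2
Step 2: P = C*V^2*f = 4.84e-12 F * 3.0976 * 2.28e9 Hz
Step 3: P = 3.418263552e-02 W
Step 4: P = 34.183 mW

34.183


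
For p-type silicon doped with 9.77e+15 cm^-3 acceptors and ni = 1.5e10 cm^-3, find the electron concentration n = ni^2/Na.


Step 1: Majority hole concentration p ≈ Na = 9.77e+15 cm^-3
Step 2: n = ni^2 / Na = (1.5e10)^2 / 9.77e+15
Step 3: n = 2.30e+04 cm^-3

2.30e+04


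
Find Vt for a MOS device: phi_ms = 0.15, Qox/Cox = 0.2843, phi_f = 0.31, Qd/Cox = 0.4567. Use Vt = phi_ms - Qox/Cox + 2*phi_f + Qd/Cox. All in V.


Step 1: Vt = phi_ms - Qox/Cox + 2*phi_f + Qd/Cox
Step 2: Vt = 0.15 - 0.2843 + 2*0.31 + 0.4567
Step 3: Vt = 0.15 - 0.2843 + 0.62 + 0.4567
Step 4: Vt = 0.9424 V

0.9424


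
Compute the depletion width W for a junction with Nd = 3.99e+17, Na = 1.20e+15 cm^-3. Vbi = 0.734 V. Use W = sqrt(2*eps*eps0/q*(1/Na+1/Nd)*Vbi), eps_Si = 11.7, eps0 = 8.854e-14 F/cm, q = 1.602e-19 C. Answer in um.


Step 1: 1/Na + 1/Nd = 1/1.20e+15 + 1/3.99e+17 = 8.35840e-16
Step 2: 2*eps*eps0/q = 2*11.7*8.854e-14/1.602e-19 = 1.293281e+07
Step 3: W^2 = 1.293281e+07 * 8.35840e-16 * 0.734 = 7.93436e-09
Step 4: W = sqrt(7.93436e-09) = 8.908e-05 cm = 0.8908 um

0.8908


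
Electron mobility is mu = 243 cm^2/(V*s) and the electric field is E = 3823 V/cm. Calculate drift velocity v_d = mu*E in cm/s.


Step 1: v_d = mu * E
Step 2: v_d = 243 * 3823 = 928989
Step 3: v_d = 9.29e+05 cm/s

9.29e+05


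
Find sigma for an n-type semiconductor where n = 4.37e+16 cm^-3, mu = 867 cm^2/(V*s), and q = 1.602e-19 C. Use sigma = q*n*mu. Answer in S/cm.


Step 1: sigma = q * n * mu
Step 2: sigma = 1.602e-19 * 4.37e+16 * 867
Step 3: sigma = 6.070e+00 S/cm

6.070e+00


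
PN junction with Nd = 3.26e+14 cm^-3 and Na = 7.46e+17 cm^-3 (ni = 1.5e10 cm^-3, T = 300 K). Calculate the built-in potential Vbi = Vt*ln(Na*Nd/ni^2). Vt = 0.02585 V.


Step 1: Compute Na*Nd/ni^2 = 7.46e+17 * 3.26e+14 / (1.5e10)^2 = 1.0809e+12
Step 2: ln(1.0809e+12) = 27.7088
Step 3: Vbi = 0.02585 * 27.7088 = 0.716 V

0.716


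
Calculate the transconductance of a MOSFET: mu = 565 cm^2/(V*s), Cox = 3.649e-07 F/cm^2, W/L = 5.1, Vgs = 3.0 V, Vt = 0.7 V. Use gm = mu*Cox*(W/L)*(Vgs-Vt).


Step 1: Vov = Vgs - Vt = 3.0 - 0.7 = 2.3 V
Step 2: gm = mu * Cox * (W/L) * Vov
Step 3: gm = 565 * 3.649e-07 * 5.1 * 2.3 = 2.42e-03 S

2.42e-03


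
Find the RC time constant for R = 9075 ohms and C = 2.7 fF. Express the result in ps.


Step 1: tau = R * C
Step 2: tau = 9075 * 2.7 fF = 9075 * 2.7e-15 F
Step 3: tau = 2.45025e-11 s = 24.5025 ps

24.5025


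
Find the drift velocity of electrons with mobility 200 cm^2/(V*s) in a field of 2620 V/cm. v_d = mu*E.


Step 1: v_d = mu * E
Step 2: v_d = 200 * 2620 = 524000
Step 3: v_d = 5.24e+05 cm/s

5.24e+05


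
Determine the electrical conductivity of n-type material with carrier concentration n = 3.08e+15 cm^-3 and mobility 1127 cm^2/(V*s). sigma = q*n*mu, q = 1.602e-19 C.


Step 1: sigma = q * n * mu
Step 2: sigma = 1.602e-19 * 3.08e+15 * 1127
Step 3: sigma = 5.561e-01 S/cm

5.561e-01


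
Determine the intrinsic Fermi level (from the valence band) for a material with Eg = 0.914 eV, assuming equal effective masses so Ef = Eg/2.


Step 1: For an intrinsic semiconductor, the Fermi level sits at midgap.
Step 2: Ef = Eg / 2 = 0.914 / 2 = 0.457 eV

0.457


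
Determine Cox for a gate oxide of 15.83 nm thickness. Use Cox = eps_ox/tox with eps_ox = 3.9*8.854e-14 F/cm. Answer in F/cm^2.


Step 1: eps_ox = 3.9 * 8.854e-14 = 3.45306e-13 F/cm
Step 2: tox in cm = 15.83 nm * 1e-7 = 1.5830e-06 cm
Step 3: Cox = 3.45306e-13 / 1.5830e-06 = 2.18e-07 F/cm^2

2.18e-07


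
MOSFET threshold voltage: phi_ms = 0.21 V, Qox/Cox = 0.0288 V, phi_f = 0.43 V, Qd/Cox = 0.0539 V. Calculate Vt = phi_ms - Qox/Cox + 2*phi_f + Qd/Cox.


Step 1: Vt = phi_ms - Qox/Cox + 2*phi_f + Qd/Cox
Step 2: Vt = 0.21 - 0.0288 + 2*0.43 + 0.0539
Step 3: Vt = 0.21 - 0.0288 + 0.86 + 0.0539
Step 4: Vt = 1.0951 V

1.0951


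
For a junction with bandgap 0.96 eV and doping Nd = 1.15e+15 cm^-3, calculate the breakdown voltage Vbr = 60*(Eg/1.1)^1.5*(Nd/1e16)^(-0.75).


Step 1: Eg/1.1 = 0.96/1.1 = 0.872727
Step 2: (Eg/1.1)^1.5 = 0.872727^1.5 = 0.815300
Step 3: (Nd/1e16)^(-0.75) = (0.115)^(-0.75) = 5.063801
Step 4: Vbr = 60 * 0.815300 * 5.063801 = 247.7 V

247.7


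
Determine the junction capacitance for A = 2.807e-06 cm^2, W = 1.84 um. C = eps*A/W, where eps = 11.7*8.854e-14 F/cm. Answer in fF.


Step 1: eps_Si = 11.7 * 8.854e-14 = 1.035918e-12 F/cm
Step 2: W in cm = 1.84 * 1e-4 = 1.84e-04 cm
Step 3: C = 1.035918e-12 * 2.807e-06 / 1.84e-04 = 1.580338e-14 F
Step 4: C = 15.8 fF

15.8


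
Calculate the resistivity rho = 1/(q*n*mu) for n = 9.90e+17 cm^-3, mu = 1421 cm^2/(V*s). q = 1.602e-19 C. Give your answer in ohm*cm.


Step 1: sigma = q * n * mu = 1.602e-19 * 9.90e+17 * 1421 = 2.25368e+02 S/cm
Step 2: rho = 1 / sigma = 1 / 2.25368e+02 = 0.004437 ohm*cm

0.004437


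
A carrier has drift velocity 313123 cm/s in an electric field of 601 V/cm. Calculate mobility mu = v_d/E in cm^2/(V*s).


Step 1: mu = v_d / E
Step 2: mu = 313123 / 601
Step 3: mu = 521.0 cm^2/(V*s)

521.0


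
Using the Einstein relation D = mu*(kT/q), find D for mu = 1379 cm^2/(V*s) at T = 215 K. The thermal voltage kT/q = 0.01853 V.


Step 1: D = mu * (kT/q)
Step 2: D = 1379 * 0.01853
Step 3: D = 25.55 cm^2/s

25.55


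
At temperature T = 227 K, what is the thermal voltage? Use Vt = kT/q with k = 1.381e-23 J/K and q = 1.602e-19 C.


Step 1: kT = 1.381e-23 * 227 = 3.13487e-21 J
Step 2: Vt = kT/q = 3.13487e-21 / 1.602e-19
Step 3: Vt = 0.01957 V

0.01957


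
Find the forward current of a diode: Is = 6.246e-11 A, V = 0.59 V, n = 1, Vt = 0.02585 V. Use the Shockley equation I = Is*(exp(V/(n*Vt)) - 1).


Step 1: V/(n*Vt) = 0.59/(1*0.02585) = 22.8240
Step 2: exp(22.8240) = 8.1722e+09
Step 3: I = 6.246e-11 * (8.1722e+09 - 1) = 5.10e-01 A

5.10e-01


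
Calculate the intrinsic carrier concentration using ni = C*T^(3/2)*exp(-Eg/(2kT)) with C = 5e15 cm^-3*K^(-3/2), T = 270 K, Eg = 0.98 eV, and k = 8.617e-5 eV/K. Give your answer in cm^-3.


Step 1: Compute kT = 8.617e-5 * 270 = 0.0232659 eV
Step 2: Exponent = -Eg/(2kT) = -0.98/(2*0.0232659) = -21.06087
Step 3: T^(3/2) = 270^1.5 = 4436.55
Step 4: ni = 5e15 * 4436.55 * exp(-21.06087) = 1.58e+10 cm^-3

1.58e+10


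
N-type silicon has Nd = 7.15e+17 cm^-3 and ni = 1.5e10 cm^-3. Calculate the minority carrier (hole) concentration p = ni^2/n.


Step 1: Since Nd >> ni, n ≈ Nd = 7.15e+17 cm^-3
Step 2: p = ni^2 / n = (1.5e10)^2 / 7.15e+17
Step 3: p = 2.25e20 / 7.15e+17 = 3.15e+02 cm^-3

3.15e+02


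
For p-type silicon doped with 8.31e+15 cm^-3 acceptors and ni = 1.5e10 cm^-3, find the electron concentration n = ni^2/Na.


Step 1: Majority hole concentration p ≈ Na = 8.31e+15 cm^-3
Step 2: n = ni^2 / Na = (1.5e10)^2 / 8.31e+15
Step 3: n = 2.71e+04 cm^-3

2.71e+04


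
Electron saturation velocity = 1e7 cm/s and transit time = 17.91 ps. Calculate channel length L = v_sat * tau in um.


Step 1: tau in seconds = 17.91 ps * 1e-12 = 1.7910e-11 s
Step 2: L = v_sat * tau = 1e7 * 1.7910e-11 = 1.7910e-04 cm
Step 3: L in um = 1.7910e-04 * 1e4 = 1.791 um

1.791


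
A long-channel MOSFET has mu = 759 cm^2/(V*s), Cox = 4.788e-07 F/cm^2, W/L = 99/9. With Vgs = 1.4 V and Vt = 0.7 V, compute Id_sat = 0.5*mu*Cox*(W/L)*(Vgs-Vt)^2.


Step 1: Overdrive voltage Vov = Vgs - Vt = 1.4 - 0.7 = 0.7 V
Step 2: W/L = 99/9 = 11
Step 3: Id = 0.5 * 759 * 4.788e-07 * 11 * 0.7^2
Step 4: Id = 9.79e-04 A

9.79e-04


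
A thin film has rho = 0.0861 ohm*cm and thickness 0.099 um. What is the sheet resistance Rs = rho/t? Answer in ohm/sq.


Step 1: Convert thickness to cm: t = 0.099 um = 9.9000e-06 cm
Step 2: Rs = rho / t = 0.0861 / 9.9000e-06
Step 3: Rs = 8697.0 ohm/sq

8697.0


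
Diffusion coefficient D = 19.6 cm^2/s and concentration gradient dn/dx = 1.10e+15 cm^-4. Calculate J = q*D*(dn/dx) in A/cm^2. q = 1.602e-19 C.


Step 1: J = q * D * (dn/dx)
Step 2: J = 1.602e-19 * 19.6 * 1.10e+15
Step 3: J = 3.45e-03 A/cm^2

3.45e-03


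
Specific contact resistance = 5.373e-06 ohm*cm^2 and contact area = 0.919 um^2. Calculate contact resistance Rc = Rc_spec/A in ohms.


Step 1: Convert area to cm^2: 0.919 um^2 = 9.1900e-09 cm^2
Step 2: Rc = Rc_spec / A = 5.373e-06 / 9.1900e-09
Step 3: Rc = 5.85e+02 ohms

5.85e+02


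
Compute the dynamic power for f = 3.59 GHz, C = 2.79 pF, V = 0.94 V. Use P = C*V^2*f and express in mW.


Step 1: V^2 = 0.94^2 = 0.8836 V^2
Step 2: P = C*V^2*f = 2.79e-12 F * 0.8836 * 3.59e9 Hz
Step 3: P = 8.85022596e-03 W
Step 4: P = 8.85 mW

8.85


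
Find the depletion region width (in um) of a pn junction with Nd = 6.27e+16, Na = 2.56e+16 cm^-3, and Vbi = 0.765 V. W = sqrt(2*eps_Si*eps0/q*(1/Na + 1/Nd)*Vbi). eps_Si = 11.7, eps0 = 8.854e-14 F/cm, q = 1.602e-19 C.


Step 1: 1/Na + 1/Nd = 1/2.56e+16 + 1/6.27e+16 = 5.50115e-17
Step 2: 2*eps*eps0/q = 2*11.7*8.854e-14/1.602e-19 = 1.293281e+07
Step 3: W^2 = 1.293281e+07 * 5.50115e-17 * 0.765 = 5.44262e-10
Step 4: W = sqrt(5.44262e-10) = 2.333e-05 cm = 0.2333 um

0.2333


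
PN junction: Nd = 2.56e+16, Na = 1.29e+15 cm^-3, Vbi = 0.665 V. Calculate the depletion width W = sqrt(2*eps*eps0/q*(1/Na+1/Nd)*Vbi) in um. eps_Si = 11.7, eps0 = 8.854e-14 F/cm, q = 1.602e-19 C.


Step 1: 1/Na + 1/Nd = 1/1.29e+15 + 1/2.56e+16 = 8.14256e-16
Step 2: 2*eps*eps0/q = 2*11.7*8.854e-14/1.602e-19 = 1.293281e+07
Step 3: W^2 = 1.293281e+07 * 8.14256e-16 * 0.665 = 7.00286e-09
Step 4: W = sqrt(7.00286e-09) = 8.368e-05 cm = 0.8368 um

0.8368


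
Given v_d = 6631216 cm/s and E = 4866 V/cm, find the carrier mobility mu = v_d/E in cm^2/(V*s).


Step 1: mu = v_d / E
Step 2: mu = 6631216 / 4866
Step 3: mu = 1362.77 cm^2/(V*s)

1362.77


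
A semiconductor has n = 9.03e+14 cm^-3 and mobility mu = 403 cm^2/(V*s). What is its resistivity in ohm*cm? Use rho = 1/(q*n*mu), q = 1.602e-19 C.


Step 1: sigma = q * n * mu = 1.602e-19 * 9.03e+14 * 403 = 5.82982e-02 S/cm
Step 2: rho = 1 / sigma = 1 / 5.82982e-02 = 17.15 ohm*cm

17.15


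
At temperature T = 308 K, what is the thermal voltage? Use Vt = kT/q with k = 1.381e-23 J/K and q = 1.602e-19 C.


Step 1: kT = 1.381e-23 * 308 = 4.25348e-21 J
Step 2: Vt = kT/q = 4.25348e-21 / 1.602e-19
Step 3: Vt = 0.02655 V

0.02655


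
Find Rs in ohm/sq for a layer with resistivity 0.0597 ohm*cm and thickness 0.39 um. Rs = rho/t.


Step 1: Convert thickness to cm: t = 0.39 um = 3.9000e-05 cm
Step 2: Rs = rho / t = 0.0597 / 3.9000e-05
Step 3: Rs = 1530.8 ohm/sq

1530.8


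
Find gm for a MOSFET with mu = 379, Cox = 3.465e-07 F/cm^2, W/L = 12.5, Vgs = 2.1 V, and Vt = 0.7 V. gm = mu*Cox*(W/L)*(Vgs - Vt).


Step 1: Vov = Vgs - Vt = 2.1 - 0.7 = 1.4 V
Step 2: gm = mu * Cox * (W/L) * Vov
Step 3: gm = 379 * 3.465e-07 * 12.5 * 1.4 = 2.30e-03 S

2.30e-03


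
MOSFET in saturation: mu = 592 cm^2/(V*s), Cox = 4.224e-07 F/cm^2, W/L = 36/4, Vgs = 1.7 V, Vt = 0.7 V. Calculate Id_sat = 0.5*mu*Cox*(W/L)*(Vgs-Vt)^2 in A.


Step 1: Overdrive voltage Vov = Vgs - Vt = 1.7 - 0.7 = 1.0 V
Step 2: W/L = 36/4 = 9
Step 3: Id = 0.5 * 592 * 4.224e-07 * 9 * 1.0^2
Step 4: Id = 1.13e-03 A

1.13e-03


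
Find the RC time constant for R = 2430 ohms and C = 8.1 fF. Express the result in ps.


Step 1: tau = R * C
Step 2: tau = 2430 * 8.1 fF = 2430 * 8.1e-15 F
Step 3: tau = 1.9683e-11 s = 19.683 ps

19.683


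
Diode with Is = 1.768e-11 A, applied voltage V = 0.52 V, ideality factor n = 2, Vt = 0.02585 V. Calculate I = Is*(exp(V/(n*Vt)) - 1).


Step 1: V/(n*Vt) = 0.52/(2*0.02585) = 10.0580
Step 2: exp(10.0580) = 2.3342e+04
Step 3: I = 1.768e-11 * (2.3342e+04 - 1) = 4.13e-07 A

4.13e-07


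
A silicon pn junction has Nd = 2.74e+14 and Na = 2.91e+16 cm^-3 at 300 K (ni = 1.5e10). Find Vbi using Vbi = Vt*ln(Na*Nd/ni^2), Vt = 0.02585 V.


Step 1: Compute Na*Nd/ni^2 = 2.91e+16 * 2.74e+14 / (1.5e10)^2 = 3.5437e+10
Step 2: ln(3.5437e+10) = 24.2910
Step 3: Vbi = 0.02585 * 24.2910 = 0.628 V

0.628


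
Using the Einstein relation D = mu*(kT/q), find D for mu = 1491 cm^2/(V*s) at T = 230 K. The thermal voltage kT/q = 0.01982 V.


Step 1: D = mu * (kT/q)
Step 2: D = 1491 * 0.01982
Step 3: D = 29.55 cm^2/s

29.55


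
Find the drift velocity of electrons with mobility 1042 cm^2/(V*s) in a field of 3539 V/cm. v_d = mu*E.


Step 1: v_d = mu * E
Step 2: v_d = 1042 * 3539 = 3687638
Step 3: v_d = 3.69e+06 cm/s

3.69e+06


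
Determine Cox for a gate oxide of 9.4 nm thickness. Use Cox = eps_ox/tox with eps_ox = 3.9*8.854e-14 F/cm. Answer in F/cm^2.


Step 1: eps_ox = 3.9 * 8.854e-14 = 3.45306e-13 F/cm
Step 2: tox in cm = 9.4 nm * 1e-7 = 9.4000e-07 cm
Step 3: Cox = 3.45306e-13 / 9.4000e-07 = 3.67e-07 F/cm^2

3.67e-07


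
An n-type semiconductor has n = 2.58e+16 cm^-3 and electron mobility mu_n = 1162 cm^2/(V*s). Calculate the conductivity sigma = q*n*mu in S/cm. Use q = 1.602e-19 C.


Step 1: sigma = q * n * mu
Step 2: sigma = 1.602e-19 * 2.58e+16 * 1162
Step 3: sigma = 4.803e+00 S/cm

4.803e+00


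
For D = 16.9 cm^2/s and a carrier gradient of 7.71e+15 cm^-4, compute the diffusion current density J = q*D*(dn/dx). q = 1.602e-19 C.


Step 1: J = q * D * (dn/dx)
Step 2: J = 1.602e-19 * 16.9 * 7.71e+15
Step 3: J = 2.09e-02 A/cm^2

2.09e-02


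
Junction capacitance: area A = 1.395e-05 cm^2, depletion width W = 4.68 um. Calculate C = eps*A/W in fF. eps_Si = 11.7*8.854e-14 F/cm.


Step 1: eps_Si = 11.7 * 8.854e-14 = 1.035918e-12 F/cm
Step 2: W in cm = 4.68 * 1e-4 = 4.68e-04 cm
Step 3: C = 1.035918e-12 * 1.395e-05 / 4.68e-04 = 3.087833e-14 F
Step 4: C = 30.88 fF

30.88


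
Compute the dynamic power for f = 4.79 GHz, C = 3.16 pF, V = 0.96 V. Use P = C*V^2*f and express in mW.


Step 1: V^2 = 0.96^2 = 0.9216 V^2
Step 2: P = C*V^2*f = 3.16e-12 F * 0.9216 * 4.79e9 Hz
Step 3: P = 1.394970624e-02 W
Step 4: P = 13.95 mW

13.95


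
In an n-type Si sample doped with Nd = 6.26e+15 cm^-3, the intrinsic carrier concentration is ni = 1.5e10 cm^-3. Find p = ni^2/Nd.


Step 1: Since Nd >> ni, n ≈ Nd = 6.26e+15 cm^-3
Step 2: p = ni^2 / n = (1.5e10)^2 / 6.26e+15
Step 3: p = 2.25e20 / 6.26e+15 = 3.59e+04 cm^-3

3.59e+04


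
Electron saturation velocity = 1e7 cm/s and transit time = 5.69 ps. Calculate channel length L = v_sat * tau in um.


Step 1: tau in seconds = 5.69 ps * 1e-12 = 5.6900e-12 s
Step 2: L = v_sat * tau = 1e7 * 5.6900e-12 = 5.6900e-05 cm
Step 3: L in um = 5.6900e-05 * 1e4 = 0.569 um

0.569


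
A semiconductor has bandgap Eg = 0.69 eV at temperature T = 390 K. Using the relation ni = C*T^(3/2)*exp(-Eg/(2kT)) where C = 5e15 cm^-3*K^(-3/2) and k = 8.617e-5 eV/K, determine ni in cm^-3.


Step 1: Compute kT = 8.617e-5 * 390 = 0.0336063 eV
Step 2: Exponent = -Eg/(2kT) = -0.69/(2*0.0336063) = -10.26593
Step 3: T^(3/2) = 390^1.5 = 7701.88
Step 4: ni = 5e15 * 7701.88 * exp(-10.26593) = 1.34e+15 cm^-3

1.34e+15


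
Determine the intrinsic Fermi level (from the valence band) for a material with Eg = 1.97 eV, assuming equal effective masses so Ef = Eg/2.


Step 1: For an intrinsic semiconductor, the Fermi level sits at midgap.
Step 2: Ef = Eg / 2 = 1.97 / 2 = 0.985 eV

0.985


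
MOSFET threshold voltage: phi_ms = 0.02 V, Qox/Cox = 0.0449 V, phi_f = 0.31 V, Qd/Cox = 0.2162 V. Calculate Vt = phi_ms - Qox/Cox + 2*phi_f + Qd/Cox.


Step 1: Vt = phi_ms - Qox/Cox + 2*phi_f + Qd/Cox
Step 2: Vt = 0.02 - 0.0449 + 2*0.31 + 0.2162
Step 3: Vt = 0.02 - 0.0449 + 0.62 + 0.2162
Step 4: Vt = 0.8113 V

0.8113


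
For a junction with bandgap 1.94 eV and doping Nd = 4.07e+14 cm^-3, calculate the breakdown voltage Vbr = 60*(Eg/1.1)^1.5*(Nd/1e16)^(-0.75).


Step 1: Eg/1.1 = 1.94/1.1 = 1.763636
Step 2: (Eg/1.1)^1.5 = 1.763636^1.5 = 2.342143
Step 3: (Nd/1e16)^(-0.75) = (0.0407)^(-0.75) = 11.035809
Step 4: Vbr = 60 * 2.342143 * 11.035809 = 1550.8 V

1550.8


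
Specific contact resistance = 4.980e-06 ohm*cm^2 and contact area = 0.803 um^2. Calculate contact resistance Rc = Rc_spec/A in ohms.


Step 1: Convert area to cm^2: 0.803 um^2 = 8.0300e-09 cm^2
Step 2: Rc = Rc_spec / A = 4.980e-06 / 8.0300e-09
Step 3: Rc = 6.20e+02 ohms

6.20e+02


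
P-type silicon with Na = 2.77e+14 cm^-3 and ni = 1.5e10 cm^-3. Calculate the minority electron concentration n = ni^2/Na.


Step 1: Majority hole concentration p ≈ Na = 2.77e+14 cm^-3
Step 2: n = ni^2 / Na = (1.5e10)^2 / 2.77e+14
Step 3: n = 8.12e+05 cm^-3

8.12e+05


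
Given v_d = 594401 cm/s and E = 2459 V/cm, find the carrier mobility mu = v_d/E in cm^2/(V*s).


Step 1: mu = v_d / E
Step 2: mu = 594401 / 2459
Step 3: mu = 241.72 cm^2/(V*s)

241.72


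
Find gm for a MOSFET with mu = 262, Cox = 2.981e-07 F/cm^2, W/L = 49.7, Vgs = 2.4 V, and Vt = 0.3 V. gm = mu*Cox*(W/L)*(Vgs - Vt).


Step 1: Vov = Vgs - Vt = 2.4 - 0.3 = 2.1 V
Step 2: gm = mu * Cox * (W/L) * Vov
Step 3: gm = 262 * 2.981e-07 * 49.7 * 2.1 = 8.15e-03 S

8.15e-03


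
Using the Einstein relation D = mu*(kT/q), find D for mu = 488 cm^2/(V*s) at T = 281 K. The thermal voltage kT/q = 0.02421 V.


Step 1: D = mu * (kT/q)
Step 2: D = 488 * 0.02421
Step 3: D = 11.81 cm^2/s

11.81


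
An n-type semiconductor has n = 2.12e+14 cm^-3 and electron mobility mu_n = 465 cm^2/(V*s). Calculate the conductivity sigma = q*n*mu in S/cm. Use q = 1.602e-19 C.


Step 1: sigma = q * n * mu
Step 2: sigma = 1.602e-19 * 2.12e+14 * 465
Step 3: sigma = 1.579e-02 S/cm

1.579e-02


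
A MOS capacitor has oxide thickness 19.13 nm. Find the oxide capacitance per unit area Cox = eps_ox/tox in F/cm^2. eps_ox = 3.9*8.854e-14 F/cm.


Step 1: eps_ox = 3.9 * 8.854e-14 = 3.45306e-13 F/cm
Step 2: tox in cm = 19.13 nm * 1e-7 = 1.9130e-06 cm
Step 3: Cox = 3.45306e-13 / 1.9130e-06 = 1.81e-07 F/cm^2

1.81e-07


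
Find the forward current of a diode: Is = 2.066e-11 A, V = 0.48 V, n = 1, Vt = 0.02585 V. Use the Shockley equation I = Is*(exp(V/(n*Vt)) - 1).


Step 1: V/(n*Vt) = 0.48/(1*0.02585) = 18.5687
Step 2: exp(18.5687) = 1.1595e+08
Step 3: I = 2.066e-11 * (1.1595e+08 - 1) = 2.40e-03 A

2.40e-03


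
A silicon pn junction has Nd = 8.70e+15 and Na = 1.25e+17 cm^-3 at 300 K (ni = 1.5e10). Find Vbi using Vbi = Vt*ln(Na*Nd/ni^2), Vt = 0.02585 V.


Step 1: Compute Na*Nd/ni^2 = 1.25e+17 * 8.70e+15 / (1.5e10)^2 = 4.8333e+12
Step 2: ln(4.8333e+12) = 29.2066
Step 3: Vbi = 0.02585 * 29.2066 = 0.755 V

0.755


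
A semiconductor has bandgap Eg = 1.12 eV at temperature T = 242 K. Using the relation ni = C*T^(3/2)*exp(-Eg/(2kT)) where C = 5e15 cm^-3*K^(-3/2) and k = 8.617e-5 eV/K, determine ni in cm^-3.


Step 1: Compute kT = 8.617e-5 * 242 = 0.02085314 eV
Step 2: Exponent = -Eg/(2kT) = -1.12/(2*0.02085314) = -26.85447
Step 3: T^(3/2) = 242^1.5 = 3764.64
Step 4: ni = 5e15 * 3764.64 * exp(-26.85447) = 4.09e+07 cm^-3

4.09e+07


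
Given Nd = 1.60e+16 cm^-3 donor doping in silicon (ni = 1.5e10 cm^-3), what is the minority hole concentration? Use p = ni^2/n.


Step 1: Since Nd >> ni, n ≈ Nd = 1.60e+16 cm^-3
Step 2: p = ni^2 / n = (1.5e10)^2 / 1.60e+16
Step 3: p = 2.25e20 / 1.60e+16 = 1.41e+04 cm^-3

1.41e+04


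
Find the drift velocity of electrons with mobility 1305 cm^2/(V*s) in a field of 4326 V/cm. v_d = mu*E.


Step 1: v_d = mu * E
Step 2: v_d = 1305 * 4326 = 5645430
Step 3: v_d = 5.65e+06 cm/s

5.65e+06


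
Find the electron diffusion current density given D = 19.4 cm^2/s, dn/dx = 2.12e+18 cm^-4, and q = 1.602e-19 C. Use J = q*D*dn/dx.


Step 1: J = q * D * (dn/dx)
Step 2: J = 1.602e-19 * 19.4 * 2.12e+18
Step 3: J = 6.59e+00 A/cm^2

6.59e+00


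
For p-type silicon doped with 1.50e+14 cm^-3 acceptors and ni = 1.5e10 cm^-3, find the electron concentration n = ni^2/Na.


Step 1: Majority hole concentration p ≈ Na = 1.50e+14 cm^-3
Step 2: n = ni^2 / Na = (1.5e10)^2 / 1.50e+14
Step 3: n = 1.50e+06 cm^-3

1.50e+06


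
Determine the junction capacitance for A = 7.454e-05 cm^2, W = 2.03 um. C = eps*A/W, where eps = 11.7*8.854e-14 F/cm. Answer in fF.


Step 1: eps_Si = 11.7 * 8.854e-14 = 1.035918e-12 F/cm
Step 2: W in cm = 2.03 * 1e-4 = 2.03e-04 cm
Step 3: C = 1.035918e-12 * 7.454e-05 / 2.03e-04 = 3.803809e-13 F
Step 4: C = 380.38 fF

380.38


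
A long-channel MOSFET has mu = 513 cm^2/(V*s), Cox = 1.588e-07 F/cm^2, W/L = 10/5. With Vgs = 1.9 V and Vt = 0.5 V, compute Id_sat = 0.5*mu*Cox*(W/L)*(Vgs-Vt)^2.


Step 1: Overdrive voltage Vov = Vgs - Vt = 1.9 - 0.5 = 1.4 V
Step 2: W/L = 10/5 = 2
Step 3: Id = 0.5 * 513 * 1.588e-07 * 2 * 1.4^2
Step 4: Id = 1.60e-04 A

1.60e-04


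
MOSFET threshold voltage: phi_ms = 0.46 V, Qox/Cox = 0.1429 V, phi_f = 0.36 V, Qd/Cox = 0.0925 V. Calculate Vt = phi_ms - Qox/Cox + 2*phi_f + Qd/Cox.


Step 1: Vt = phi_ms - Qox/Cox + 2*phi_f + Qd/Cox
Step 2: Vt = 0.46 - 0.1429 + 2*0.36 + 0.0925
Step 3: Vt = 0.46 - 0.1429 + 0.72 + 0.0925
Step 4: Vt = 1.1296 V

1.1296


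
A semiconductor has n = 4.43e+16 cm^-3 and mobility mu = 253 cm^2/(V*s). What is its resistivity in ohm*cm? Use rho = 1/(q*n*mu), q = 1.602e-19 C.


Step 1: sigma = q * n * mu = 1.602e-19 * 4.43e+16 * 253 = 1.79551e+00 S/cm
Step 2: rho = 1 / sigma = 1 / 1.79551e+00 = 0.5569 ohm*cm

0.5569


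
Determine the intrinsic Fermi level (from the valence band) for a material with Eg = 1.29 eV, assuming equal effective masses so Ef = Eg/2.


Step 1: For an intrinsic semiconductor, the Fermi level sits at midgap.
Step 2: Ef = Eg / 2 = 1.29 / 2 = 0.645 eV

0.645


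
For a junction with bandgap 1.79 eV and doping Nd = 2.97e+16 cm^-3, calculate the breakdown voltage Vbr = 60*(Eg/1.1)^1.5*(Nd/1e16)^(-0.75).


Step 1: Eg/1.1 = 1.79/1.1 = 1.627273
Step 2: (Eg/1.1)^1.5 = 1.627273^1.5 = 2.075824
Step 3: (Nd/1e16)^(-0.75) = (2.97)^(-0.75) = 0.442011
Step 4: Vbr = 60 * 2.075824 * 0.442011 = 55.1 V

55.1


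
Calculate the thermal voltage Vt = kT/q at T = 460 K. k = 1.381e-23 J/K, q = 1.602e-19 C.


Step 1: kT = 1.381e-23 * 460 = 6.3526e-21 J
Step 2: Vt = kT/q = 6.3526e-21 / 1.602e-19
Step 3: Vt = 0.03965 V

0.03965


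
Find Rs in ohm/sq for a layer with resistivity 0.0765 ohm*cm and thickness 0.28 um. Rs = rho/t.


Step 1: Convert thickness to cm: t = 0.28 um = 2.8000e-05 cm
Step 2: Rs = rho / t = 0.0765 / 2.8000e-05
Step 3: Rs = 2732.1 ohm/sq

2732.1


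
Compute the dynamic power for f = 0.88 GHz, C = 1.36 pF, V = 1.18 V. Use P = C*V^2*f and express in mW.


Step 1: V^2 = 1.18^2 = 1.3924 V^2
Step 2: P = C*V^2*f = 1.36e-12 F * 1.3924 * 0.88e9 Hz
Step 3: P = 1.66642432e-03 W
Step 4: P = 1.666 mW

1.666


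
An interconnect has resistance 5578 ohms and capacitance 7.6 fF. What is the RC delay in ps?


Step 1: tau = R * C
Step 2: tau = 5578 * 7.6 fF = 5578 * 7.6e-15 F
Step 3: tau = 4.23928e-11 s = 42.3928 ps

42.3928


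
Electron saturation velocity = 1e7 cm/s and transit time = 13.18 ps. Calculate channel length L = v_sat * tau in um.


Step 1: tau in seconds = 13.18 ps * 1e-12 = 1.3180e-11 s
Step 2: L = v_sat * tau = 1e7 * 1.3180e-11 = 1.3180e-04 cm
Step 3: L in um = 1.3180e-04 * 1e4 = 1.318 um

1.318


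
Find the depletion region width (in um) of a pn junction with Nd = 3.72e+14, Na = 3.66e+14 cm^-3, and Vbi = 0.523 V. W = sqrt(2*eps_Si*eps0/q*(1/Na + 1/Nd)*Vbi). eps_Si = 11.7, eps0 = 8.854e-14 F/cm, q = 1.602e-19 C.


Step 1: 1/Na + 1/Nd = 1/3.66e+14 + 1/3.72e+14 = 5.42041e-15
Step 2: 2*eps*eps0/q = 2*11.7*8.854e-14/1.602e-19 = 1.293281e+07
Step 3: W^2 = 1.293281e+07 * 5.42041e-15 * 0.523 = 3.66629e-08
Step 4: W = sqrt(3.66629e-08) = 1.915e-04 cm = 1.915 um

1.915


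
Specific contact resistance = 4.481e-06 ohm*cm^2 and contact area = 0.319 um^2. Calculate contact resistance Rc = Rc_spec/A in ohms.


Step 1: Convert area to cm^2: 0.319 um^2 = 3.1900e-09 cm^2
Step 2: Rc = Rc_spec / A = 4.481e-06 / 3.1900e-09
Step 3: Rc = 1.40e+03 ohms

1.40e+03


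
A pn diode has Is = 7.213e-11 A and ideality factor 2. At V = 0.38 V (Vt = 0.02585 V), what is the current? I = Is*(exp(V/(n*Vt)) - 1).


Step 1: V/(n*Vt) = 0.38/(2*0.02585) = 7.3501
Step 2: exp(7.3501) = 1.5564e+03
Step 3: I = 7.213e-11 * (1.5564e+03 - 1) = 1.12e-07 A

1.12e-07


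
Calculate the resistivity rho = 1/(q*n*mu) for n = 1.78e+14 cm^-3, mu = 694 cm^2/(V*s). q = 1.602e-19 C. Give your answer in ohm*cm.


Step 1: sigma = q * n * mu = 1.602e-19 * 1.78e+14 * 694 = 1.97898e-02 S/cm
Step 2: rho = 1 / sigma = 1 / 1.97898e-02 = 50.53 ohm*cm

50.53


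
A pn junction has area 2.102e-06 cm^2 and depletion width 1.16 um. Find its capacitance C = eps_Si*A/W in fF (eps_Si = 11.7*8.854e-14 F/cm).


Step 1: eps_Si = 11.7 * 8.854e-14 = 1.035918e-12 F/cm
Step 2: W in cm = 1.16 * 1e-4 = 1.16e-04 cm
Step 3: C = 1.035918e-12 * 2.102e-06 / 1.16e-04 = 1.877155e-14 F
Step 4: C = 18.77 fF

18.77


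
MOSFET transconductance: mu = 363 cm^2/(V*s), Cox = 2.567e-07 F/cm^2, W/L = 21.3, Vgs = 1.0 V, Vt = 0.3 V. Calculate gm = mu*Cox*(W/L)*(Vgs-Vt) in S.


Step 1: Vov = Vgs - Vt = 1.0 - 0.3 = 0.7 V
Step 2: gm = mu * Cox * (W/L) * Vov
Step 3: gm = 363 * 2.567e-07 * 21.3 * 0.7 = 1.39e-03 S

1.39e-03


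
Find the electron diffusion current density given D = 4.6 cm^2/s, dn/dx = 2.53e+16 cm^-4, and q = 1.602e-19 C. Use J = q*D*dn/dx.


Step 1: J = q * D * (dn/dx)
Step 2: J = 1.602e-19 * 4.6 * 2.53e+16
Step 3: J = 1.86e-02 A/cm^2

1.86e-02


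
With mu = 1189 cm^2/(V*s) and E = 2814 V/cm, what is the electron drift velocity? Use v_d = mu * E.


Step 1: v_d = mu * E
Step 2: v_d = 1189 * 2814 = 3345846
Step 3: v_d = 3.35e+06 cm/s

3.35e+06


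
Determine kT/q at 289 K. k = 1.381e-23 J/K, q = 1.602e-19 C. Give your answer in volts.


Step 1: kT = 1.381e-23 * 289 = 3.99109e-21 J
Step 2: Vt = kT/q = 3.99109e-21 / 1.602e-19
Step 3: Vt = 0.02491 V

0.02491


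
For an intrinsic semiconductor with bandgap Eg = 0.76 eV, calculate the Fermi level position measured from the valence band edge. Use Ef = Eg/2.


Step 1: For an intrinsic semiconductor, the Fermi level sits at midgap.
Step 2: Ef = Eg / 2 = 0.76 / 2 = 0.38 eV

0.38
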